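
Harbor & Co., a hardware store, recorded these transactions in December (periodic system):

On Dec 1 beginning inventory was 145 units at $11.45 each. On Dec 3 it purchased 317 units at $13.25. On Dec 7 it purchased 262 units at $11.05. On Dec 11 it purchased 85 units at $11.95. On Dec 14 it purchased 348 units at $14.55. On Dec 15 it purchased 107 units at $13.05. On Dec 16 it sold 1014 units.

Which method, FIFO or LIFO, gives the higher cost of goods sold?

LIFO

FIFO COGS: 145 @ $11.45 + 317 @ $13.25 + 262 @ $11.05 + 85 @ $11.95 + 205 @ $14.55 = $12,754.10
LIFO COGS: 107 @ $13.05 + 348 @ $14.55 + 85 @ $11.95 + 262 @ $11.05 + 212 @ $13.25 = $13,179.60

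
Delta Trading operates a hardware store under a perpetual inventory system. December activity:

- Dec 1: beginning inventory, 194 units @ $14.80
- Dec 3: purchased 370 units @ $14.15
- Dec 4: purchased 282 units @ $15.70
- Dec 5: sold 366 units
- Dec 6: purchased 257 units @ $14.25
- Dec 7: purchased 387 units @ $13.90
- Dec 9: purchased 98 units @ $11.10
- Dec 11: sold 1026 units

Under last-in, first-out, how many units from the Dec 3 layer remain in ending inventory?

2

Dec 5, 366 sold [LIFO — newest first]: 282 @ $15.70 + 84 @ $14.15 = $5,616.00
Dec 11, 1026 sold [LIFO — newest first]: 98 @ $11.10 + 387 @ $13.90 + 257 @ $14.25 + 284 @ $14.15 = $14,147.95
Total COGS = $5,616.00 + $14,147.95 = $19,763.95
Ending inventory: 194 @ $14.80 + 2 @ $14.15 = $2,899.50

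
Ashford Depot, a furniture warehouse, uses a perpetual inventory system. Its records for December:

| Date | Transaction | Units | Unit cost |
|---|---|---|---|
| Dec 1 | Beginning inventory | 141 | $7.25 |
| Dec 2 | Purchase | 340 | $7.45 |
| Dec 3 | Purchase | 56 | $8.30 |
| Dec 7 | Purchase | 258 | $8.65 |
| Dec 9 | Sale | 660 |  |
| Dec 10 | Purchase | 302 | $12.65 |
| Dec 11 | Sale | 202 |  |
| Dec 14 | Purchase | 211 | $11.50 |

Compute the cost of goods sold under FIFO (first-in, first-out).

COGS = $7,099.30

Dec 9, 660 sold [FIFO — oldest first]: 141 @ $7.25 + 340 @ $7.45 + 56 @ $8.30 + 123 @ $8.65 = $5,084.00
Dec 11, 202 sold [FIFO — oldest first]: 135 @ $8.65 + 67 @ $12.65 = $2,015.30
Total COGS = $5,084.00 + $2,015.30 = $7,099.30
Ending inventory: 235 @ $12.65 + 211 @ $11.50 = $5,399.25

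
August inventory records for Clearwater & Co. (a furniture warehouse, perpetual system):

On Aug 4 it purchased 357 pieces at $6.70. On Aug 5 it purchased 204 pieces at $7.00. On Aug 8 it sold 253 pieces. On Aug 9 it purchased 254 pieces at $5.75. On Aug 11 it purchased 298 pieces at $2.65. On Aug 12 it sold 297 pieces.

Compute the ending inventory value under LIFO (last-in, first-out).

Aug 8, 253 sold [LIFO — newest first]: 204 @ $7.00 + 49 @ $6.70 = $1,756.30
Aug 12, 297 sold [LIFO — newest first]: 297 @ $2.65 = $787.05
Total COGS = $1,756.30 + $787.05 = $2,543.35
Ending inventory: 308 @ $6.70 + 254 @ $5.75 + 1 @ $2.65 = $3,526.75

Ending inventory = $3,526.75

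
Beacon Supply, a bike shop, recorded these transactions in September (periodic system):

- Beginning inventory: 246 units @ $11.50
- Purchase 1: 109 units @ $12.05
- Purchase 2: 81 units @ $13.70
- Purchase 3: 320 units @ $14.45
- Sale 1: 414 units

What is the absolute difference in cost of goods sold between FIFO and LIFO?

FIFO COGS: 246 @ $11.50 + 109 @ $12.05 + 59 @ $13.70 = $4,950.75
LIFO COGS: 320 @ $14.45 + 81 @ $13.70 + 13 @ $12.05 = $5,890.35
Difference = |$4,950.75 − $5,890.35| = $939.60

$939.60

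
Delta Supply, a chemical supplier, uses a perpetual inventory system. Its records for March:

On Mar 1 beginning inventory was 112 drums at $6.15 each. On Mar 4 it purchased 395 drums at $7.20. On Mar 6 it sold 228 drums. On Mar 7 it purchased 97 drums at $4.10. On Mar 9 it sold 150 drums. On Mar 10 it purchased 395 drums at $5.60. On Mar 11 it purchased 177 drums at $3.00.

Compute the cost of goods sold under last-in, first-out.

Mar 6, 228 sold [LIFO — newest first]: 228 @ $7.20 = $1,641.60
Mar 9, 150 sold [LIFO — newest first]: 97 @ $4.10 + 53 @ $7.20 = $779.30
Total COGS = $1,641.60 + $779.30 = $2,420.90
Ending inventory: 112 @ $6.15 + 114 @ $7.20 + 395 @ $5.60 + 177 @ $3.00 = $4,252.60

COGS = $2,420.90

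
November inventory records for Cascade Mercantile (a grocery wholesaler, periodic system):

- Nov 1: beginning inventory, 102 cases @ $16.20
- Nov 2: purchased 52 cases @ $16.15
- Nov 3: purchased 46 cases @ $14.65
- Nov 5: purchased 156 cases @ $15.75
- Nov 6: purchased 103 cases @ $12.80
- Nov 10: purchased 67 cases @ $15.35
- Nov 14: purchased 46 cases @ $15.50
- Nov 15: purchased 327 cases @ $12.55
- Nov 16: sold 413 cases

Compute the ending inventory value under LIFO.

Nov 16, 413 sold [LIFO — newest first]: 327 @ $12.55 + 46 @ $15.50 + 40 @ $15.35 = $5,430.85
Ending inventory: 102 @ $16.20 + 52 @ $16.15 + 46 @ $14.65 + 156 @ $15.75 + 103 @ $12.80 + 27 @ $15.35 = $7,355.95
Check: goods available $12,786.80 = COGS $5,430.85 + ending $7,355.95

Ending inventory = $7,355.95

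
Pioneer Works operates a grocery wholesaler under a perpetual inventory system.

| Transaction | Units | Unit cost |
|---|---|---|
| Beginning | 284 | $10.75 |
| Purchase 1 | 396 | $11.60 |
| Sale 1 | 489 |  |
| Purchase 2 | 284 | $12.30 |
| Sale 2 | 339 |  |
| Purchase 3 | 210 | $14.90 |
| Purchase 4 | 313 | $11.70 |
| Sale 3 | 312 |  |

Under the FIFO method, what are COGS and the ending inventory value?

Sale 1 (489) [FIFO — oldest first]: 284 @ $10.75 + 205 @ $11.60 = $5,431.00
Sale 2 (339) [FIFO — oldest first]: 191 @ $11.60 + 148 @ $12.30 = $4,036.00
Sale 3 (312) [FIFO — oldest first]: 136 @ $12.30 + 176 @ $14.90 = $4,295.20
Total COGS = $5,431.00 + $4,036.00 + $4,295.20 = $13,762.20
Ending inventory: 34 @ $14.90 + 313 @ $11.70 = $4,168.70

COGS = $13,762.20; ending inventory = $4,168.70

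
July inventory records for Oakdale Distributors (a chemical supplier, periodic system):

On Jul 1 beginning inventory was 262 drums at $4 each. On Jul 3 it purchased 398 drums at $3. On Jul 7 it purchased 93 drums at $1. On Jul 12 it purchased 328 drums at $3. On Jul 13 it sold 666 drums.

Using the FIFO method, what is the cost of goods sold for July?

Jul 13, 666 sold [FIFO — oldest first]: 262 @ $4 + 398 @ $3 + 6 @ $1 = $2,248
Ending inventory: 87 @ $1 + 328 @ $3 = $1,071
Check: goods available $3,319 = COGS $2,248 + ending $1,071

COGS = $2,248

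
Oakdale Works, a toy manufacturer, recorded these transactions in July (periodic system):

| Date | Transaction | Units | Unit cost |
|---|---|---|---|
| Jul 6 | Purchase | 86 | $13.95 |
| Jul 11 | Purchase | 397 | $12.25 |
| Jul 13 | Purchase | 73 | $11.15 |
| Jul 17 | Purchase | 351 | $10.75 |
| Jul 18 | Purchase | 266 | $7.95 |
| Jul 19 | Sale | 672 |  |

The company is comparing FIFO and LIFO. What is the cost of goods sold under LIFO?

FIFO COGS: 86 @ $13.95 + 397 @ $12.25 + 73 @ $11.15 + 116 @ $10.75 = $8,123.90
LIFO COGS: 266 @ $7.95 + 351 @ $10.75 + 55 @ $11.15 = $6,501.20

COGS = $6,501.20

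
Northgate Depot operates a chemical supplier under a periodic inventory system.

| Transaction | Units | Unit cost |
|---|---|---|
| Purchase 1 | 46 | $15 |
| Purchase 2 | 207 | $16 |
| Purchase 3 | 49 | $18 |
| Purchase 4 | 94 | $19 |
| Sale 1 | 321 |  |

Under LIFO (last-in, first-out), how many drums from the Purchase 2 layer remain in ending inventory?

Sale 1 (321) [LIFO — newest first]: 94 @ $19 + 49 @ $18 + 178 @ $16 = $5,516
Ending inventory: 46 @ $15 + 29 @ $16 = $1,154
Check: goods available $6,670 = COGS $5,516 + ending $1,154

29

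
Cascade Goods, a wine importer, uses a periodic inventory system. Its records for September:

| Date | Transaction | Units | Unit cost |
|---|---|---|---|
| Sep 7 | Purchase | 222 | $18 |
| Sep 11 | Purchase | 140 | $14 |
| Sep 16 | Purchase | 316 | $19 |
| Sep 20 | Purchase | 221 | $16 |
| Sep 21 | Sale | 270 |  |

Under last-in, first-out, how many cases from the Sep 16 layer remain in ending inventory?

267

Sep 21, 270 sold [LIFO — newest first]: 221 @ $16 + 49 @ $19 = $4,467
Ending inventory: 222 @ $18 + 140 @ $14 + 267 @ $19 = $11,029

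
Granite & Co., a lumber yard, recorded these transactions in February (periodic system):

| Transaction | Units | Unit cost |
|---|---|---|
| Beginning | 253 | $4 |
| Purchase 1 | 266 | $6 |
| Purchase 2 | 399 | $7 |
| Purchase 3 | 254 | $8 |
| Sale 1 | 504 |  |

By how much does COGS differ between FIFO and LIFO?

$1,264

FIFO COGS: 253 @ $4 + 251 @ $6 = $2,518
LIFO COGS: 254 @ $8 + 250 @ $7 = $3,782
Difference = |$2,518 − $3,782| = $1,264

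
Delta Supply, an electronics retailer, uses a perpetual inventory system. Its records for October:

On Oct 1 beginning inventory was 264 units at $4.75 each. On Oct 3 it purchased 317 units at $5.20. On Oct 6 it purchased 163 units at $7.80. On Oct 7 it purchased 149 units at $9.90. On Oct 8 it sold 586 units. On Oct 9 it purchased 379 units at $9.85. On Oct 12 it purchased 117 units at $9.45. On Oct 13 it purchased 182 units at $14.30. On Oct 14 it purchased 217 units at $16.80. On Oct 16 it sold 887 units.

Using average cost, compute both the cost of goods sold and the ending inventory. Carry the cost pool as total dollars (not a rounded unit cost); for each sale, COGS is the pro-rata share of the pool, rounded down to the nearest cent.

After Oct 1: 264 on hand, pool $1,254.00 (≈ $4.7500 each)
After Oct 3: 581 on hand, pool $2,902.40 (≈ $4.9955 each)
After Oct 6: 744 on hand, pool $4,173.80 (≈ $5.6099 each)
After Oct 7: 893 on hand, pool $5,648.90 (≈ $6.3258 each)
Oct 8, sell 586: 586/893 × $5,648.90 → $3,706.89
After Oct 9: 686 on hand, pool $5,675.16 (≈ $8.2728 each)
After Oct 12: 803 on hand, pool $6,780.81 (≈ $8.4443 each)
After Oct 13: 985 on hand, pool $9,383.41 (≈ $9.5263 each)
After Oct 14: 1202 on hand, pool $13,029.01 (≈ $10.8394 each)
Oct 16, sell 887: 887/1202 × $13,029.01 → $9,614.58
Total COGS = $3,706.89 + $9,614.58 = $13,321.47
Ending inventory (cost pool remaining) = $3,414.43
Check: goods available $16,735.90 = COGS $13,321.47 + ending $3,414.43

COGS = $13,321.47; ending inventory = $3,414.43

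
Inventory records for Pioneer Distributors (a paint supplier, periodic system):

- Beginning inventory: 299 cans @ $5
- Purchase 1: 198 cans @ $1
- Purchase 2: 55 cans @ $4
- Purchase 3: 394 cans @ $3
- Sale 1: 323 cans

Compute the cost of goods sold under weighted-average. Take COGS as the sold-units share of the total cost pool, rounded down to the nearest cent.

COGS = $1,056.74

Sale 1, sell 323: 323/946 × $3,095.00 → $1,056.74
Ending inventory (cost pool remaining) = $2,038.26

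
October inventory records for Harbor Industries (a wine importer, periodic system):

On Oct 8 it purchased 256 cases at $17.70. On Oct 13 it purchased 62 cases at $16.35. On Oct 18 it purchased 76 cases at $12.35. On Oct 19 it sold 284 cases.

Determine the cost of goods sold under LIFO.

COGS = $4,536.50

Oct 19, 284 sold [LIFO — newest first]: 76 @ $12.35 + 62 @ $16.35 + 146 @ $17.70 = $4,536.50
Ending inventory: 110 @ $17.70 = $1,947.00
Check: goods available $6,483.50 = COGS $4,536.50 + ending $1,947.00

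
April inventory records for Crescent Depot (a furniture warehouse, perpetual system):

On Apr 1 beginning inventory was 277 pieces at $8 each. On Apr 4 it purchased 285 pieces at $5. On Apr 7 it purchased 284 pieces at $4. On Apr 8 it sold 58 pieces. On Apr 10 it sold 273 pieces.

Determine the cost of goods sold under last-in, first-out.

COGS = $1,371

Apr 8, 58 sold [LIFO — newest first]: 58 @ $4 = $232
Apr 10, 273 sold [LIFO — newest first]: 226 @ $4 + 47 @ $5 = $1,139
Total COGS = $232 + $1,139 = $1,371
Ending inventory: 277 @ $8 + 238 @ $5 = $3,406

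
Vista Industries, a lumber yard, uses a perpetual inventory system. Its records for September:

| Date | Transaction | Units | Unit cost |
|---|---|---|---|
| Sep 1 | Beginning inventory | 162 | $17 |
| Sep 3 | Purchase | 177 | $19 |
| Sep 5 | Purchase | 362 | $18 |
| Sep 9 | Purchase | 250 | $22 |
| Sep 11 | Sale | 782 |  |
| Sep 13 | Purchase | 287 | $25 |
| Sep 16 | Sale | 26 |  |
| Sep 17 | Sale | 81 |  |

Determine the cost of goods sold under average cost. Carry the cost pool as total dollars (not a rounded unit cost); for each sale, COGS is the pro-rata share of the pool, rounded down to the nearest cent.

COGS = $17,350.35

After Sep 1: 162 on hand, pool $2,754.00 (≈ $17.0000 each)
After Sep 3: 339 on hand, pool $6,117.00 (≈ $18.0442 each)
After Sep 5: 701 on hand, pool $12,633.00 (≈ $18.0214 each)
After Sep 9: 951 on hand, pool $18,133.00 (≈ $19.0673 each)
Sep 11, sell 782: 782/951 × $18,133.00 → $14,910.62
After Sep 13: 456 on hand, pool $10,397.38 (≈ $22.8013 each)
Sep 16, sell 26: 26/456 × $10,397.38 → $592.83
Sep 17, sell 81: 81/430 × $9,804.55 → $1,846.90
Total COGS = $14,910.62 + $592.83 + $1,846.90 = $17,350.35
Ending inventory (cost pool remaining) = $7,957.65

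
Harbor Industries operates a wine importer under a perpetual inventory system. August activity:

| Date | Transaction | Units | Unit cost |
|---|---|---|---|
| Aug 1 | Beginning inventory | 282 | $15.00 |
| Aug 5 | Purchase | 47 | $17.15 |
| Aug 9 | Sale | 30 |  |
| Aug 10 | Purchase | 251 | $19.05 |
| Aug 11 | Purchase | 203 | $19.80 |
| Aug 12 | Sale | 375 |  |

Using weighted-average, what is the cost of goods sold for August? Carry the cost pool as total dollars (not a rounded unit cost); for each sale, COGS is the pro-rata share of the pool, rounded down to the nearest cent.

COGS = $7,121.45

After Aug 1: 282 on hand, pool $4,230.00 (≈ $15.0000 each)
After Aug 5: 329 on hand, pool $5,036.05 (≈ $15.3071 each)
Aug 9, sell 30: 30/329 × $5,036.05 → $459.21
After Aug 10: 550 on hand, pool $9,358.39 (≈ $17.0153 each)
After Aug 11: 753 on hand, pool $13,377.79 (≈ $17.7660 each)
Aug 12, sell 375: 375/753 × $13,377.79 → $6,662.24
Total COGS = $459.21 + $6,662.24 = $7,121.45
Ending inventory (cost pool remaining) = $6,715.55
Check: goods available $13,837.00 = COGS $7,121.45 + ending $6,715.55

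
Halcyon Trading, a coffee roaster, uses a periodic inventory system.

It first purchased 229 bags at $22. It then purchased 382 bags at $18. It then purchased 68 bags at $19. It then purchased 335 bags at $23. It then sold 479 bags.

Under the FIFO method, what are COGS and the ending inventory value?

Sale 1 (479) [FIFO — oldest first]: 229 @ $22 + 250 @ $18 = $9,538
Ending inventory: 132 @ $18 + 68 @ $19 + 335 @ $23 = $11,373
Check: goods available $20,911 = COGS $9,538 + ending $11,373

COGS = $9,538; ending inventory = $11,373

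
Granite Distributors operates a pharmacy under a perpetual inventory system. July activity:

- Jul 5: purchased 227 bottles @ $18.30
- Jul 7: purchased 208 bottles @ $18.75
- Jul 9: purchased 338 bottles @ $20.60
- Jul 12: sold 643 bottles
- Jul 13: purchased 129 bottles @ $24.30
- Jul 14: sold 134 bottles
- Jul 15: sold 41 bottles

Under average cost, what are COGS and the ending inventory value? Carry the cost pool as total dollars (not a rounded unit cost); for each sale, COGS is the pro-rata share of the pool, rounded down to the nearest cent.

COGS = $16,315.85; ending inventory = $1,835.75

After Jul 5: 227 on hand, pool $4,154.10 (≈ $18.3000 each)
After Jul 7: 435 on hand, pool $8,054.10 (≈ $18.5152 each)
After Jul 9: 773 on hand, pool $15,016.90 (≈ $19.4268 each)
Jul 12, sell 643: 643/773 × $15,016.90 → $12,491.41
After Jul 13: 259 on hand, pool $5,660.19 (≈ $21.8540 each)
Jul 14, sell 134: 134/259 × $5,660.19 → $2,928.43
Jul 15, sell 41: 41/125 × $2,731.76 → $896.01
Total COGS = $12,491.41 + $2,928.43 + $896.01 = $16,315.85
Ending inventory (cost pool remaining) = $1,835.75
Check: goods available $18,151.60 = COGS $16,315.85 + ending $1,835.75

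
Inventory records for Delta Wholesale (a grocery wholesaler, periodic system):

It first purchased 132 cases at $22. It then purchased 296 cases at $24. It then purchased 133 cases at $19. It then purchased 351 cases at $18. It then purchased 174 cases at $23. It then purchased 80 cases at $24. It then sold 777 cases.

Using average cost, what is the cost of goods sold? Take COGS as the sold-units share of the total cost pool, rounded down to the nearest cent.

COGS = $16,509.58

Sale 1, sell 777: 777/1166 × $24,775.00 → $16,509.58
Ending inventory (cost pool remaining) = $8,265.42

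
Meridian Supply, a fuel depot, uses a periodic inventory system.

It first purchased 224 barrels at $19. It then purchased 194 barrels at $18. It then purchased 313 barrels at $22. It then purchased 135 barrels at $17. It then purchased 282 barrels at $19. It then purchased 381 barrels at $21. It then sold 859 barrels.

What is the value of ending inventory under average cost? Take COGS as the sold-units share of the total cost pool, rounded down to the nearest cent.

Sale 1, sell 859: 859/1529 × $30,288.00 → $17,015.95
Ending inventory (cost pool remaining) = $13,272.05

Ending inventory = $13,272.05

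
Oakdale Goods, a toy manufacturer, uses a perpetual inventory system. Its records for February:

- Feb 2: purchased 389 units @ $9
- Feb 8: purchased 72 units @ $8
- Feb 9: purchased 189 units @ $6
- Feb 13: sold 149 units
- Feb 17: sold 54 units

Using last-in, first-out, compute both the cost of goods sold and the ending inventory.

COGS = $1,246; ending inventory = $3,965

Feb 13, 149 sold [LIFO — newest first]: 149 @ $6 = $894
Feb 17, 54 sold [LIFO — newest first]: 40 @ $6 + 14 @ $8 = $352
Total COGS = $894 + $352 = $1,246
Ending inventory: 389 @ $9 + 58 @ $8 = $3,965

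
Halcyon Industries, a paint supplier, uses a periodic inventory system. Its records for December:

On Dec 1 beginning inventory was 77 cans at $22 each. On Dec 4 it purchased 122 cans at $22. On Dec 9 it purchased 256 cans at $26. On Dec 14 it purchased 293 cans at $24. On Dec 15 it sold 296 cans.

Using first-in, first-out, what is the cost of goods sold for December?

Dec 15, 296 sold [FIFO — oldest first]: 77 @ $22 + 122 @ $22 + 97 @ $26 = $6,900
Ending inventory: 159 @ $26 + 293 @ $24 = $11,166

COGS = $6,900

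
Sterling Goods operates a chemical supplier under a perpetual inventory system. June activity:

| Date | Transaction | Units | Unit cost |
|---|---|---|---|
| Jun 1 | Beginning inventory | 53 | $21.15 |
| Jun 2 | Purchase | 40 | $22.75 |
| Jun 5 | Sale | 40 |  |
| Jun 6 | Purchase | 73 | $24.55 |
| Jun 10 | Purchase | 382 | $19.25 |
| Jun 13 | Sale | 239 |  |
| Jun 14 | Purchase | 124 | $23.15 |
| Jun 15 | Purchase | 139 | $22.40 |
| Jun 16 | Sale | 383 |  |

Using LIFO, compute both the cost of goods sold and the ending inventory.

Jun 5, 40 sold [LIFO — newest first]: 40 @ $22.75 = $910.00
Jun 13, 239 sold [LIFO — newest first]: 239 @ $19.25 = $4,600.75
Jun 16, 383 sold [LIFO — newest first]: 139 @ $22.40 + 124 @ $23.15 + 120 @ $19.25 = $8,294.20
Total COGS = $910.00 + $4,600.75 + $8,294.20 = $13,804.95
Ending inventory: 53 @ $21.15 + 73 @ $24.55 + 23 @ $19.25 = $3,355.85

COGS = $13,804.95; ending inventory = $3,355.85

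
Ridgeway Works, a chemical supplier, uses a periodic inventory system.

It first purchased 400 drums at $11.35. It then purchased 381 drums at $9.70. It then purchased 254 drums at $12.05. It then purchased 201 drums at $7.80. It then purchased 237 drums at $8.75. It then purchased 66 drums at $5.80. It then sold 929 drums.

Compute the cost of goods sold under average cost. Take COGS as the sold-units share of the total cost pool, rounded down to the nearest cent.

COGS = $9,248.19

Sale 1, sell 929: 929/1539 × $15,320.75 → $9,248.19
Ending inventory (cost pool remaining) = $6,072.56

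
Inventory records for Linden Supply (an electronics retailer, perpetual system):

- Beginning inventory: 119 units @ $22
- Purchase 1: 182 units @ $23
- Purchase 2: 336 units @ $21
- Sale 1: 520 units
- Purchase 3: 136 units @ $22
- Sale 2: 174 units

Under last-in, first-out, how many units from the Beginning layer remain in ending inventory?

Sale 1 (520) [LIFO — newest first]: 336 @ $21 + 182 @ $23 + 2 @ $22 = $11,286
Sale 2 (174) [LIFO — newest first]: 136 @ $22 + 38 @ $22 = $3,828
Total COGS = $11,286 + $3,828 = $15,114
Ending inventory: 79 @ $22 = $1,738

79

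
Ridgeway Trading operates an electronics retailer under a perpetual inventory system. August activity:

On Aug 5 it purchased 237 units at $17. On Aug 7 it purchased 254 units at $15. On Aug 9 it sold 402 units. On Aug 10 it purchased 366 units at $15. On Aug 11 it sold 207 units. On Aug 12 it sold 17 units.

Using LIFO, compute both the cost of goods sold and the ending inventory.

COGS = $9,686; ending inventory = $3,643

Aug 9, 402 sold [LIFO — newest first]: 254 @ $15 + 148 @ $17 = $6,326
Aug 11, 207 sold [LIFO — newest first]: 207 @ $15 = $3,105
Aug 12, 17 sold [LIFO — newest first]: 17 @ $15 = $255
Total COGS = $6,326 + $3,105 + $255 = $9,686
Ending inventory: 89 @ $17 + 142 @ $15 = $3,643
Check: goods available $13,329 = COGS $9,686 + ending $3,643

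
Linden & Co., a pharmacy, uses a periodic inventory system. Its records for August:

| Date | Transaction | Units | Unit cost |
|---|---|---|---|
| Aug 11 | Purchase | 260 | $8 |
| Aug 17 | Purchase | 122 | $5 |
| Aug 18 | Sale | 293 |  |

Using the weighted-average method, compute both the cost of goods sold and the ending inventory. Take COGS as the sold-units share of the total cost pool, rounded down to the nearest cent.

COGS = $2,063.27; ending inventory = $626.73

Aug 18, sell 293: 293/382 × $2,690.00 → $2,063.27
Ending inventory (cost pool remaining) = $626.73
Check: goods available $2,690.00 = COGS $2,063.27 + ending $626.73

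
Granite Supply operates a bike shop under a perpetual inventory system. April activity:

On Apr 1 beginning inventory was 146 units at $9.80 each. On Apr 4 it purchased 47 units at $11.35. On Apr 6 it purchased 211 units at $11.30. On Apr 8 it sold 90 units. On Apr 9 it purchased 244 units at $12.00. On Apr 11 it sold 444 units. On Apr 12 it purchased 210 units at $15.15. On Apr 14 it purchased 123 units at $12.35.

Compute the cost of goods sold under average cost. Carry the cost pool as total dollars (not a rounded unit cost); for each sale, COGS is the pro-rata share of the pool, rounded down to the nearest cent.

COGS = $5,987.85

After Apr 1: 146 on hand, pool $1,430.80 (≈ $9.8000 each)
After Apr 4: 193 on hand, pool $1,964.25 (≈ $10.1775 each)
After Apr 6: 404 on hand, pool $4,348.55 (≈ $10.7637 each)
Apr 8, sell 90: 90/404 × $4,348.55 → $968.73
After Apr 9: 558 on hand, pool $6,307.82 (≈ $11.3043 each)
Apr 11, sell 444: 444/558 × $6,307.82 → $5,019.12
After Apr 12: 324 on hand, pool $4,470.20 (≈ $13.7969 each)
After Apr 14: 447 on hand, pool $5,989.25 (≈ $13.3988 each)
Total COGS = $968.73 + $5,019.12 = $5,987.85
Ending inventory (cost pool remaining) = $5,989.25
Check: goods available $11,977.10 = COGS $5,987.85 + ending $5,989.25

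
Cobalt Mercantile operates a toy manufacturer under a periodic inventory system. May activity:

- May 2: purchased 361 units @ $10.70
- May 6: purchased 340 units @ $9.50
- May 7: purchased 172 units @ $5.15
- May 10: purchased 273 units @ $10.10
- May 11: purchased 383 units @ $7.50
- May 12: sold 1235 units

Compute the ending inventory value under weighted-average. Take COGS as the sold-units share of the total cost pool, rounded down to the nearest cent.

May 12, sell 1235: 1235/1529 × $13,608.30 → $10,991.66
Ending inventory (cost pool remaining) = $2,616.64

Ending inventory = $2,616.64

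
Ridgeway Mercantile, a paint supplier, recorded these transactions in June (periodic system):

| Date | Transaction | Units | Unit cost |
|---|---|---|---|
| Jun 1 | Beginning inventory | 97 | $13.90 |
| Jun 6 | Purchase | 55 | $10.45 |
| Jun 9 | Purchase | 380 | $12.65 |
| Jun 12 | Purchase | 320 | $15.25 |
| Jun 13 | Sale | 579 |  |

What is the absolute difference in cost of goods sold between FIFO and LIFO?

FIFO COGS: 97 @ $13.90 + 55 @ $10.45 + 380 @ $12.65 + 47 @ $15.25 = $7,446.80
LIFO COGS: 320 @ $15.25 + 259 @ $12.65 = $8,156.35
Difference = |$7,446.80 − $8,156.35| = $709.55

$709.55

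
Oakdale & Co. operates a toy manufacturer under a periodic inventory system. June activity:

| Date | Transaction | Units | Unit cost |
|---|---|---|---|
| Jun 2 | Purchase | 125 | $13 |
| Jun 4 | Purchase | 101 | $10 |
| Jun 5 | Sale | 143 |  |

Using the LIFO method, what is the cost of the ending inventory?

Ending inventory = $1,079

Jun 5, 143 sold [LIFO — newest first]: 101 @ $10 + 42 @ $13 = $1,556
Ending inventory: 83 @ $13 = $1,079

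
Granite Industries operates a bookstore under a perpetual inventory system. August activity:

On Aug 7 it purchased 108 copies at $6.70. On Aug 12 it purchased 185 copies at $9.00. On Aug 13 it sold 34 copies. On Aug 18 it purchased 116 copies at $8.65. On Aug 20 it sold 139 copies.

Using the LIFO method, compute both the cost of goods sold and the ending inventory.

Aug 13, 34 sold [LIFO — newest first]: 34 @ $9.00 = $306.00
Aug 20, 139 sold [LIFO — newest first]: 116 @ $8.65 + 23 @ $9.00 = $1,210.40
Total COGS = $306.00 + $1,210.40 = $1,516.40
Ending inventory: 108 @ $6.70 + 128 @ $9.00 = $1,875.60
Check: goods available $3,392.00 = COGS $1,516.40 + ending $1,875.60

COGS = $1,516.40; ending inventory = $1,875.60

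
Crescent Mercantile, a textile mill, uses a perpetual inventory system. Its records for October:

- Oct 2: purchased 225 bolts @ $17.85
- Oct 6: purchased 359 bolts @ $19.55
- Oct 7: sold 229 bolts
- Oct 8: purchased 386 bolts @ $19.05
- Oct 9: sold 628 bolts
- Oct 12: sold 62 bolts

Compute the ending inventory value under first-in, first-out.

Ending inventory = $971.55

Oct 7, 229 sold [FIFO — oldest first]: 225 @ $17.85 + 4 @ $19.55 = $4,094.45
Oct 9, 628 sold [FIFO — oldest first]: 355 @ $19.55 + 273 @ $19.05 = $12,140.90
Oct 12, 62 sold [FIFO — oldest first]: 62 @ $19.05 = $1,181.10
Total COGS = $4,094.45 + $12,140.90 + $1,181.10 = $17,416.45
Ending inventory: 51 @ $19.05 = $971.55
Check: goods available $18,388.00 = COGS $17,416.45 + ending $971.55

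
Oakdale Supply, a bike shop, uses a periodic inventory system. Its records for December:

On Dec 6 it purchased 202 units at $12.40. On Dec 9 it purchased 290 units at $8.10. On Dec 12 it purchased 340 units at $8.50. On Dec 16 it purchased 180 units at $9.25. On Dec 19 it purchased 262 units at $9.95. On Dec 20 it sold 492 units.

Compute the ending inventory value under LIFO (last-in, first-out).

Dec 20, 492 sold [LIFO — newest first]: 262 @ $9.95 + 180 @ $9.25 + 50 @ $8.50 = $4,696.90
Ending inventory: 202 @ $12.40 + 290 @ $8.10 + 290 @ $8.50 = $7,318.80
Check: goods available $12,015.70 = COGS $4,696.90 + ending $7,318.80

Ending inventory = $7,318.80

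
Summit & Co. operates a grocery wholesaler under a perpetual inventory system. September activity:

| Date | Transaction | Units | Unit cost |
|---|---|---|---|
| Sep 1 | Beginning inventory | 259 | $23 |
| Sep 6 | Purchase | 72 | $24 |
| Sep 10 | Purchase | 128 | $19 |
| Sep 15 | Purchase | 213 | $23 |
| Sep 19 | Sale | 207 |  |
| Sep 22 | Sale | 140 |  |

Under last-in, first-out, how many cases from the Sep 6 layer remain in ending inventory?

66

Sep 19, 207 sold [LIFO — newest first]: 207 @ $23 = $4,761
Sep 22, 140 sold [LIFO — newest first]: 6 @ $23 + 128 @ $19 + 6 @ $24 = $2,714
Total COGS = $4,761 + $2,714 = $7,475
Ending inventory: 259 @ $23 + 66 @ $24 = $7,541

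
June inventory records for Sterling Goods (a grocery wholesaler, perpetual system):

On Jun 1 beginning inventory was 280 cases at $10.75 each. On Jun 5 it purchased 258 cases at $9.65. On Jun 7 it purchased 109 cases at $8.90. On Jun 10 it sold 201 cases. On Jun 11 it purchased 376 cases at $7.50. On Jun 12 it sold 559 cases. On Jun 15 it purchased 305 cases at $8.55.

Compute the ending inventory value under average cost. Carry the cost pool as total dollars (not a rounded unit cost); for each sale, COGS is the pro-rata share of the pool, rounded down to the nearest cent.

Ending inventory = $4,936.96

After Jun 1: 280 on hand, pool $3,010.00 (≈ $10.7500 each)
After Jun 5: 538 on hand, pool $5,499.70 (≈ $10.2225 each)
After Jun 7: 647 on hand, pool $6,469.80 (≈ $9.9997 each)
Jun 10, sell 201: 201/647 × $6,469.80 → $2,009.93
After Jun 11: 822 on hand, pool $7,279.87 (≈ $8.8563 each)
Jun 12, sell 559: 559/822 × $7,279.87 → $4,950.66
After Jun 15: 568 on hand, pool $4,936.96 (≈ $8.6918 each)
Total COGS = $2,009.93 + $4,950.66 = $6,960.59
Ending inventory (cost pool remaining) = $4,936.96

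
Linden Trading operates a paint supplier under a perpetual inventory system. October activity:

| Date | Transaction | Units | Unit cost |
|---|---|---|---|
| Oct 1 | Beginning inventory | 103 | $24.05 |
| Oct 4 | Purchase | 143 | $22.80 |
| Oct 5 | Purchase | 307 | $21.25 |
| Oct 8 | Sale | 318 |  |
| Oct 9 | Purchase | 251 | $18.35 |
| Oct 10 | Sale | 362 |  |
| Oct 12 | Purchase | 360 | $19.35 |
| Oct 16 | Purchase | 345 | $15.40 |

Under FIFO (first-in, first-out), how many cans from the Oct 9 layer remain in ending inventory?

Oct 8, 318 sold [FIFO — oldest first]: 103 @ $24.05 + 143 @ $22.80 + 72 @ $21.25 = $7,267.55
Oct 10, 362 sold [FIFO — oldest first]: 235 @ $21.25 + 127 @ $18.35 = $7,324.20
Total COGS = $7,267.55 + $7,324.20 = $14,591.75
Ending inventory: 124 @ $18.35 + 360 @ $19.35 + 345 @ $15.40 = $14,554.40

124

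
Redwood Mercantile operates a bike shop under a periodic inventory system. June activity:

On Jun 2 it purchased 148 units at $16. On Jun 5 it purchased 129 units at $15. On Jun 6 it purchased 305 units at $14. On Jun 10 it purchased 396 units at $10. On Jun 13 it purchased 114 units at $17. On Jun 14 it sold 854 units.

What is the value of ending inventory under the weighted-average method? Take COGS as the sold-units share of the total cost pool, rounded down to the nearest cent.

Ending inventory = $3,153.94

Jun 14, sell 854: 854/1092 × $14,471.00 → $11,317.06
Ending inventory (cost pool remaining) = $3,153.94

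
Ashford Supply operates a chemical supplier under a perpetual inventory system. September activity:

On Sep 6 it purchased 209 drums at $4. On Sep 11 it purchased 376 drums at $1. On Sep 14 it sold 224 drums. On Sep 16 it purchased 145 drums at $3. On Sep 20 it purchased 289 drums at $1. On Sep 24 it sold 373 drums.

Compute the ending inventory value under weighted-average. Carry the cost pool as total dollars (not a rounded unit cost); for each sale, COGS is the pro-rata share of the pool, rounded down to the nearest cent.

After Sep 6: 209 on hand, pool $836.00 (≈ $4.0000 each)
After Sep 11: 585 on hand, pool $1,212.00 (≈ $2.0718 each)
Sep 14, sell 224: 224/585 × $1,212.00 → $464.08
After Sep 16: 506 on hand, pool $1,182.92 (≈ $2.3378 each)
After Sep 20: 795 on hand, pool $1,471.92 (≈ $1.8515 each)
Sep 24, sell 373: 373/795 × $1,471.92 → $690.59
Total COGS = $464.08 + $690.59 = $1,154.67
Ending inventory (cost pool remaining) = $781.33

Ending inventory = $781.33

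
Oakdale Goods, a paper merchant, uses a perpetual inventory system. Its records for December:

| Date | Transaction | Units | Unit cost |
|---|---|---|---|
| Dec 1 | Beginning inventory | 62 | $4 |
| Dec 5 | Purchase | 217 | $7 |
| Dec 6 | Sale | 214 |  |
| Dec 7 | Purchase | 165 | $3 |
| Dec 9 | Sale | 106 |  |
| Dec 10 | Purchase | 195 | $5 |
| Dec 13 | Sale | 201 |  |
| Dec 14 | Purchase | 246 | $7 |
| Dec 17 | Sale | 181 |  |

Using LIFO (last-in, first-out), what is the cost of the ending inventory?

Ending inventory = $883

Dec 6, 214 sold [LIFO — newest first]: 214 @ $7 = $1,498
Dec 9, 106 sold [LIFO — newest first]: 106 @ $3 = $318
Dec 13, 201 sold [LIFO — newest first]: 195 @ $5 + 6 @ $3 = $993
Dec 17, 181 sold [LIFO — newest first]: 181 @ $7 = $1,267
Total COGS = $1,498 + $318 + $993 + $1,267 = $4,076
Ending inventory: 62 @ $4 + 3 @ $7 + 53 @ $3 + 65 @ $7 = $883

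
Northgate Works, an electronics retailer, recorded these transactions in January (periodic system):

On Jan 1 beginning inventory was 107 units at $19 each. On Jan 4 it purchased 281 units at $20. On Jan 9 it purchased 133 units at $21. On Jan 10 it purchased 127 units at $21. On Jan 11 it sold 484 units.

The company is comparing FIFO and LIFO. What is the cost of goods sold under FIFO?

FIFO COGS: 107 @ $19 + 281 @ $20 + 96 @ $21 = $9,669
LIFO COGS: 127 @ $21 + 133 @ $21 + 224 @ $20 = $9,940

COGS = $9,669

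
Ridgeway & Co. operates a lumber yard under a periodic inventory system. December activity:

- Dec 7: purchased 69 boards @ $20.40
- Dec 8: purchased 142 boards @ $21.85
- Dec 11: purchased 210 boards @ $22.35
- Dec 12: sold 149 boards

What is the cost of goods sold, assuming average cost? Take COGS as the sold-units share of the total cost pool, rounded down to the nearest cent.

COGS = $3,257.40

Dec 12, sell 149: 149/421 × $9,203.80 → $3,257.40
Ending inventory (cost pool remaining) = $5,946.40
Check: goods available $9,203.80 = COGS $3,257.40 + ending $5,946.40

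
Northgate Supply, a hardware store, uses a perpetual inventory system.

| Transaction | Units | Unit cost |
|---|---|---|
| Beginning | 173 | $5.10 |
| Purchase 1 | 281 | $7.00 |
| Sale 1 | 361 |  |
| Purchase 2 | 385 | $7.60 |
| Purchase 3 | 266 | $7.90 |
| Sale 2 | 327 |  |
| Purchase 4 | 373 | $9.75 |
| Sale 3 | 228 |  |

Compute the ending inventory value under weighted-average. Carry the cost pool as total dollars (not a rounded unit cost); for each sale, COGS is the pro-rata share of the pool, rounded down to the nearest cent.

After Beginning: 173 on hand, pool $882.30 (≈ $5.1000 each)
After Purchase 1: 454 on hand, pool $2,849.30 (≈ $6.2760 each)
Sale 1, sell 361: 361/454 × $2,849.30 → $2,265.63
After Purchase 2: 478 on hand, pool $3,509.67 (≈ $7.3424 each)
After Purchase 3: 744 on hand, pool $5,611.07 (≈ $7.5418 each)
Sale 2, sell 327: 327/744 × $5,611.07 → $2,466.15
After Purchase 4: 790 on hand, pool $6,781.67 (≈ $8.5844 each)
Sale 3, sell 228: 228/790 × $6,781.67 → $1,957.24
Total COGS = $2,265.63 + $2,466.15 + $1,957.24 = $6,689.02
Ending inventory (cost pool remaining) = $4,824.43
Check: goods available $11,513.45 = COGS $6,689.02 + ending $4,824.43

Ending inventory = $4,824.43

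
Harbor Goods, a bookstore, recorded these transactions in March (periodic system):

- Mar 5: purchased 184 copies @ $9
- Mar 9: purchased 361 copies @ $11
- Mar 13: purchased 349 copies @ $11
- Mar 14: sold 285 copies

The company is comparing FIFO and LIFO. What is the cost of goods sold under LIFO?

COGS = $3,135

FIFO COGS: 184 @ $9 + 101 @ $11 = $2,767
LIFO COGS: 285 @ $11 = $3,135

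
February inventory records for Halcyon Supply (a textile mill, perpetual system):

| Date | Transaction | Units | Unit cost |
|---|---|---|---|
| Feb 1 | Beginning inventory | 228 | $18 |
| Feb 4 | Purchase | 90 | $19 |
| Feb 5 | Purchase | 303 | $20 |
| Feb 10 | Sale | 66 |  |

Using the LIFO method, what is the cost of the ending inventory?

Feb 10, 66 sold [LIFO — newest first]: 66 @ $20 = $1,320
Ending inventory: 228 @ $18 + 90 @ $19 + 237 @ $20 = $10,554
Check: goods available $11,874 = COGS $1,320 + ending $10,554

Ending inventory = $10,554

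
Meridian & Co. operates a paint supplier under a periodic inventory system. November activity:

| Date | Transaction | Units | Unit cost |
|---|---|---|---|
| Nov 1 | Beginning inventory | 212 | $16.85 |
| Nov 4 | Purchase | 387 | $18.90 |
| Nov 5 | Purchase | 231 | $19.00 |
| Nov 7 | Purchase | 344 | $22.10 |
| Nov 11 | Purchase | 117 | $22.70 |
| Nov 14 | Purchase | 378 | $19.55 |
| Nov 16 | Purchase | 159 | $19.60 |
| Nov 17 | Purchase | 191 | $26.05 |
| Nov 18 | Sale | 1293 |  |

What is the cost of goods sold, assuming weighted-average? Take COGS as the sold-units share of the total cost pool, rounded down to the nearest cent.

Nov 18, sell 1293: 1293/2019 × $41,015.65 → $26,267.08
Ending inventory (cost pool remaining) = $14,748.57

COGS = $26,267.08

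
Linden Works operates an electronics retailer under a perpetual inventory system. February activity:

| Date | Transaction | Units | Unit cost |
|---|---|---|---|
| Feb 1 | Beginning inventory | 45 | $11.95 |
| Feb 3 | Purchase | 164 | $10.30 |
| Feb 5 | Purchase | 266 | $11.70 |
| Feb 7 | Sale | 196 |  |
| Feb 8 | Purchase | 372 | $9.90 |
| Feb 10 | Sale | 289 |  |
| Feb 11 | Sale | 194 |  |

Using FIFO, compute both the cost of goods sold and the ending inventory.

Feb 7, 196 sold [FIFO — oldest first]: 45 @ $11.95 + 151 @ $10.30 = $2,093.05
Feb 10, 289 sold [FIFO — oldest first]: 13 @ $10.30 + 266 @ $11.70 + 10 @ $9.90 = $3,345.10
Feb 11, 194 sold [FIFO — oldest first]: 194 @ $9.90 = $1,920.60
Total COGS = $2,093.05 + $3,345.10 + $1,920.60 = $7,358.75
Ending inventory: 168 @ $9.90 = $1,663.20

COGS = $7,358.75; ending inventory = $1,663.20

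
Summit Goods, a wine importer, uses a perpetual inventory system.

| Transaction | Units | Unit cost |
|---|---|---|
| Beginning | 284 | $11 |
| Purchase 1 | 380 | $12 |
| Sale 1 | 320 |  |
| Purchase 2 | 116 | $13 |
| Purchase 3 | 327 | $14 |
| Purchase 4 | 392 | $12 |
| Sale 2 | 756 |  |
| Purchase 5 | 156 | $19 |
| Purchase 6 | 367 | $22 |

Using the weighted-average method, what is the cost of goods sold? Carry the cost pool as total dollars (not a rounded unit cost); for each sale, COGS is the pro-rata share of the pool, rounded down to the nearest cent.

COGS = $13,174.52

After Beginning: 284 on hand, pool $3,124.00 (≈ $11.0000 each)
After Purchase 1: 664 on hand, pool $7,684.00 (≈ $11.5723 each)
Sale 1, sell 320: 320/664 × $7,684.00 → $3,703.13
After Purchase 2: 460 on hand, pool $5,488.87 (≈ $11.9323 each)
After Purchase 3: 787 on hand, pool $10,066.87 (≈ $12.7914 each)
After Purchase 4: 1179 on hand, pool $14,770.87 (≈ $12.5283 each)
Sale 2, sell 756: 756/1179 × $14,770.87 → $9,471.39
After Purchase 5: 579 on hand, pool $8,263.48 (≈ $14.2720 each)
After Purchase 6: 946 on hand, pool $16,337.48 (≈ $17.2701 each)
Total COGS = $3,703.13 + $9,471.39 = $13,174.52
Ending inventory (cost pool remaining) = $16,337.48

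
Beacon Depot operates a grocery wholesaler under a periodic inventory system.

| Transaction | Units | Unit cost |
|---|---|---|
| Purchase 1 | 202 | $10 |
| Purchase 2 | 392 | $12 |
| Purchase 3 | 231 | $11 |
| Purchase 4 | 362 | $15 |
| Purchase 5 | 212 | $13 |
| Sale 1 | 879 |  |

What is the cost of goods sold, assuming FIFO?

COGS = $10,075

Sale 1 (879) [FIFO — oldest first]: 202 @ $10 + 392 @ $12 + 231 @ $11 + 54 @ $15 = $10,075
Ending inventory: 308 @ $15 + 212 @ $13 = $7,376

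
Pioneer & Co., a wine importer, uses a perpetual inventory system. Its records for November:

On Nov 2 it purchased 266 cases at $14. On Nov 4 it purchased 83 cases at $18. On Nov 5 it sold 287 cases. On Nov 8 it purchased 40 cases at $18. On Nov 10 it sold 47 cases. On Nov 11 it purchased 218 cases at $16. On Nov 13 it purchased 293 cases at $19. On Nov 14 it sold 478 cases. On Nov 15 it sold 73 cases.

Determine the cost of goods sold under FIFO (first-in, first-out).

Nov 5, 287 sold [FIFO — oldest first]: 266 @ $14 + 21 @ $18 = $4,102
Nov 10, 47 sold [FIFO — oldest first]: 47 @ $18 = $846
Nov 14, 478 sold [FIFO — oldest first]: 15 @ $18 + 40 @ $18 + 218 @ $16 + 205 @ $19 = $8,373
Nov 15, 73 sold [FIFO — oldest first]: 73 @ $19 = $1,387
Total COGS = $4,102 + $846 + $8,373 + $1,387 = $14,708
Ending inventory: 15 @ $19 = $285
Check: goods available $14,993 = COGS $14,708 + ending $285

COGS = $14,708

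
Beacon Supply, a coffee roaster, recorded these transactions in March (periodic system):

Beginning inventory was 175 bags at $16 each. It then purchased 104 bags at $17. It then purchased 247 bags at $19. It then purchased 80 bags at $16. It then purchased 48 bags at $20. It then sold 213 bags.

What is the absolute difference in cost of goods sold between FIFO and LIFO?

$409

FIFO COGS: 175 @ $16 + 38 @ $17 = $3,446
LIFO COGS: 48 @ $20 + 80 @ $16 + 85 @ $19 = $3,855
Difference = |$3,446 − $3,855| = $409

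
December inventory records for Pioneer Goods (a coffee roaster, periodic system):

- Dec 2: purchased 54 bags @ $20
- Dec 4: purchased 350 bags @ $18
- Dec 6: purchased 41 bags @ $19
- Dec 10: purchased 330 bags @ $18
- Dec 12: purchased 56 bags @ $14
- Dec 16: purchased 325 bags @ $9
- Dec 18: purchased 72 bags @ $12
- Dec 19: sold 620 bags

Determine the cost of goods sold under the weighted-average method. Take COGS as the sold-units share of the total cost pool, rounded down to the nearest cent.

COGS = $9,427.23

Dec 19, sell 620: 620/1228 × $18,672.00 → $9,427.23
Ending inventory (cost pool remaining) = $9,244.77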